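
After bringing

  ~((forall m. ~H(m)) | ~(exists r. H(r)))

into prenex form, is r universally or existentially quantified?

Move each ¬ inward, flipping quantifiers it crosses:
  (exists m. H(m)) & (exists r. H(r))
All bound variables are already distinct, so no renaming is needed.
Pull the quantifiers to the front (each side's bound variable is not free in the other side):
  exists m. exists r. (H(m) & H(r))
The quantifier exists r sits under an even number of negations, so it remains existential.

existential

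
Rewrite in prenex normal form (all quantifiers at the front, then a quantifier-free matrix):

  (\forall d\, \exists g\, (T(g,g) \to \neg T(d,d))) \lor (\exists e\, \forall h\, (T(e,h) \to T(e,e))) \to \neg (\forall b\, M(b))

\exists d\, \forall g\, \forall e\, \exists h\, \exists b\, (T(g,g) \land T(d,d) \land T(e,h) \land \neg T(e,e) \lor \neg M(b))

First replace A → B with ¬A ∨ B.
  \neg ((\forall d\, \exists g\, (\neg T(g,g) \lor \neg T(d,d))) \lor (\exists e\, \forall h\, (\neg T(e,h) \lor T(e,e)))) \lor \neg (\forall b\, M(b))
Move each ¬ inward, flipping quantifiers it crosses:
  (\exists d\, \forall g\, (T(g,g) \land T(d,d))) \land (\forall e\, \exists h\, (T(e,h) \land \neg T(e,e))) \lor (\exists b\, \neg M(b))
All bound variables are already distinct, so no renaming is needed.
Finally move all quantifiers to the prefix:
  \exists d\, \forall g\, \forall e\, \exists h\, \exists b\, (T(g,g) \land T(d,d) \land T(e,h) \land \neg T(e,e) \lor \neg M(b))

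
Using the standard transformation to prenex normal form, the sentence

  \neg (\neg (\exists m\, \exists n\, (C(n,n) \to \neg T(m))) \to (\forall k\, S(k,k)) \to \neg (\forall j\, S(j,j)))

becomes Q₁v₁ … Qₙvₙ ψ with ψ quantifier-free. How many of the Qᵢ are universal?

4

First replace A → B with ¬A ∨ B.
  \neg (\neg \neg (\exists m\, \exists n\, (\neg C(n,n) \lor \neg T(m))) \lor \neg (\forall k\, S(k,k)) \lor \neg (\forall j\, S(j,j)))
Drive negations inward (¬∀x A ≡ ∃x ¬A, ¬∃x A ≡ ∀x ¬A, De Morgan for ∧/∨):
  (\forall m\, \forall n\, (C(n,n) \land T(m))) \land (\forall k\, S(k,k)) \land (\forall j\, S(j,j))
Extract every quantifier outward, since the variables are now distinct and don't occur free across branches:
  \forall m\, \forall n\, \forall k\, \forall j\, (C(n,n) \land T(m) \land S(k,k) \land S(j,j))
The prefix is \forall m \forall n \forall k \forall j: 4 universal, 0 existential.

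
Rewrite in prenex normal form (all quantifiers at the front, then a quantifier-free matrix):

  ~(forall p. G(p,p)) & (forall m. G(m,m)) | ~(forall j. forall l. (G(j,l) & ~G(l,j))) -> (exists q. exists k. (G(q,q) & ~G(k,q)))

First replace A → B with ¬A ∨ B.
  ~(~(forall p. G(p,p)) & (forall m. G(m,m)) | ~(forall j. forall l. (G(j,l) & ~G(l,j)))) | (exists q. exists k. (G(q,q) & ~G(k,q)))
Drive negations inward (¬∀x A ≡ ∃x ¬A, ¬∃x A ≡ ∀x ¬A, De Morgan for ∧/∨):
  ((forall p. G(p,p)) | (exists m. ~G(m,m))) & (forall j. forall l. (G(j,l) & ~G(l,j))) | (exists q. exists k. (G(q,q) & ~G(k,q)))
Finally move all quantifiers to the prefix:
  forall p. exists m. forall j. forall l. exists q. exists k. ((G(p,p) | ~G(m,m)) & G(j,l) & ~G(l,j) | G(q,q) & ~G(k,q))

forall p. exists m. forall j. forall l. exists q. exists k. ((G(p,p) | ~G(m,m)) & G(j,l) & ~G(l,j) | G(q,q) & ~G(k,q))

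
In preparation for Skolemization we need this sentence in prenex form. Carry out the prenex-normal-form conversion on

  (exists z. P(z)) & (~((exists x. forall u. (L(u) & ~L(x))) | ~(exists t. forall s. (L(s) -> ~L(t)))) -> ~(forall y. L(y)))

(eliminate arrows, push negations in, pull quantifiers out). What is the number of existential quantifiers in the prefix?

Rewrite implications/biconditionals: A → B as ¬A ∨ B.
  (exists z. P(z)) & (~~((exists x. forall u. (L(u) & ~L(x))) | ~(exists t. forall s. (~L(s) | ~L(t)))) | ~(forall y. L(y)))
Drive negations inward (¬∀x A ≡ ∃x ¬A, ¬∃x A ≡ ∀x ¬A, De Morgan for ∧/∨):
  (exists z. P(z)) & ((exists x. forall u. (L(u) & ~L(x))) | (forall t. exists s. (L(s) & L(t))) | (exists y. ~L(y)))
All bound variables are already distinct, so no renaming is needed.
Extract every quantifier outward, since the variables are now distinct and don't occur free across branches:
  exists z. exists x. forall u. forall t. exists s. exists y. (P(z) & (L(u) & ~L(x) | L(s) & L(t) | ~L(y)))
The prefix is exists z exists x forall u forall t exists s exists y: 2 universal, 4 existential.

4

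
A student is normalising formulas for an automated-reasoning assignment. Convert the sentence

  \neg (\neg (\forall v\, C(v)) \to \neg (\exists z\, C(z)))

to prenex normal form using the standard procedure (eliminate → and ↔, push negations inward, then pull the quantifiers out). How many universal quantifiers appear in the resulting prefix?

0

Rewrite implications/biconditionals: A → B as ¬A ∨ B.
  \neg (\neg \neg (\forall v\, C(v)) \lor \neg (\exists z\, C(z)))
Drive negations inward (¬∀x A ≡ ∃x ¬A, ¬∃x A ≡ ∀x ¬A, De Morgan for ∧/∨):
  (\exists v\, \neg C(v)) \land (\exists z\, C(z))
All bound variables are already distinct, so no renaming is needed.
Finally move all quantifiers to the prefix:
  \exists v\, \exists z\, (\neg C(v) \land C(z))
The prefix is \exists v \exists z: 0 universal, 2 existential.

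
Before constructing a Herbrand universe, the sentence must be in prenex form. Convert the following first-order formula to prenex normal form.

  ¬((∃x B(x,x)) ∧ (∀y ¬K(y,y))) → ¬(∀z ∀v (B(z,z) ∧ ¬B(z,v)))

Eliminate → and ↔ using ¬ and ∨.
  ¬¬((∃x B(x,x)) ∧ (∀y ¬K(y,y))) ∨ ¬(∀z ∀v (B(z,z) ∧ ¬B(z,v)))
Drive negations inward (¬∀x A ≡ ∃x ¬A, ¬∃x A ≡ ∀x ¬A, De Morgan for ∧/∨):
  (∃x B(x,x)) ∧ (∀y ¬K(y,y)) ∨ (∃z ∃v (¬B(z,z) ∨ B(z,v)))
Pull the quantifiers to the front (each side's bound variable is not free in the other side):
  ∃x ∀y ∃z ∃v (B(x,x) ∧ ¬K(y,y) ∨ ¬B(z,z) ∨ B(z,v))

∃x ∀y ∃z ∃v (B(x,x) ∧ ¬K(y,y) ∨ ¬B(z,z) ∨ B(z,v))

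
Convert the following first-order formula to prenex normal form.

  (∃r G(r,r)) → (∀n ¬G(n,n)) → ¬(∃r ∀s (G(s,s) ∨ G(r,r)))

First replace A → B with ¬A ∨ B.
  ¬(∃r G(r,r)) ∨ ¬(∀n ¬G(n,n)) ∨ ¬(∃r ∀s (G(s,s) ∨ G(r,r)))
Push ¬ through the quantifiers and connectives to reach negation normal form:
  (∀r ¬G(r,r)) ∨ (∃n G(n,n)) ∨ (∀r ∃s (¬G(s,s) ∧ ¬G(r,r)))
Standardize variables apart so no two quantifiers bind the same name: r↦u1.
  (∀r ¬G(r,r)) ∨ (∃n G(n,n)) ∨ (∀u1 ∃s (¬G(s,s) ∧ ¬G(u1,u1)))
Extract every quantifier outward, since the variables are now distinct and don't occur free across branches:
  ∀r ∃n ∀u1 ∃s (¬G(r,r) ∨ G(n,n) ∨ ¬G(s,s) ∧ ¬G(u1,u1))

∀r ∃n ∀u1 ∃s (¬G(r,r) ∨ G(n,n) ∨ ¬G(s,s) ∧ ¬G(u1,u1))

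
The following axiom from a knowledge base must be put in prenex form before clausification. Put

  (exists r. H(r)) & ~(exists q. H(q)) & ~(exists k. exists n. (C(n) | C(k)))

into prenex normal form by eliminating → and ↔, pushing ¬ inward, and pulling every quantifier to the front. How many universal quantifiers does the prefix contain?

Push ¬ through the quantifiers and connectives to reach negation normal form:
  (exists r. H(r)) & (forall q. ~H(q)) & (forall k. forall n. (~C(n) & ~C(k)))
All bound variables are already distinct, so no renaming is needed.
Pull the quantifiers to the front (each side's bound variable is not free in the other side):
  exists r. forall q. forall k. forall n. (H(r) & ~H(q) & ~C(n) & ~C(k))
The prefix is exists r forall q forall k forall n: 3 universal, 1 existential.

3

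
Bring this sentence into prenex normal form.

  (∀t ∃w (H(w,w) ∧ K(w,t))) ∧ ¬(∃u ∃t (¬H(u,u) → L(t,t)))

Rewrite implications/biconditionals: A → B as ¬A ∨ B.
  (∀t ∃w (H(w,w) ∧ K(w,t))) ∧ ¬(∃u ∃t (¬¬H(u,u) ∨ L(t,t)))
Push ¬ through the quantifiers and connectives to reach negation normal form:
  (∀t ∃w (H(w,w) ∧ K(w,t))) ∧ (∀u ∀t (¬H(u,u) ∧ ¬L(t,t)))
Give each quantifier a distinct variable: t↦r.
  (∀t ∃w (H(w,w) ∧ K(w,t))) ∧ (∀u ∀r (¬H(u,u) ∧ ¬L(r,r)))
Extract every quantifier outward, since the variables are now distinct and don't occur free across branches:
  ∀t ∃w ∀u ∀r (H(w,w) ∧ K(w,t) ∧ ¬H(u,u) ∧ ¬L(r,r))

∀t ∃w ∀u ∀r (H(w,w) ∧ K(w,t) ∧ ¬H(u,u) ∧ ¬L(r,r))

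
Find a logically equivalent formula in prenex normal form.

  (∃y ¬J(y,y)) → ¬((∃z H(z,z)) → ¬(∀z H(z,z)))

∀y ∃z ∀p (J(y,y) ∨ H(z,z) ∧ H(p,p))

Rewrite implications/biconditionals: A → B as ¬A ∨ B.
  ¬(∃y ¬J(y,y)) ∨ ¬(¬(∃z H(z,z)) ∨ ¬(∀z H(z,z)))
Move each ¬ inward, flipping quantifiers it crosses:
  (∀y J(y,y)) ∨ (∃z H(z,z)) ∧ (∀z H(z,z))
Standardize variables apart so no two quantifiers bind the same name: z↦p.
  (∀y J(y,y)) ∨ (∃z H(z,z)) ∧ (∀p H(p,p))
Finally move all quantifiers to the prefix:
  ∀y ∃z ∀p (J(y,y) ∨ H(z,z) ∧ H(p,p))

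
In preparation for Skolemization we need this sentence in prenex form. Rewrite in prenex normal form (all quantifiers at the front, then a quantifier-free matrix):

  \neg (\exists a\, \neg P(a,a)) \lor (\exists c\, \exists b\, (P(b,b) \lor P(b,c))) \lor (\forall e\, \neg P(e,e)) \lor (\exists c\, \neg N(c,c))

\forall a\, \exists c\, \exists b\, \forall e\, \exists v1\, (P(a,a) \lor P(b,b) \lor P(b,c) \lor \neg P(e,e) \lor \neg N(v1,v1))

Push ¬ through the quantifiers and connectives to reach negation normal form:
  (\forall a\, P(a,a)) \lor (\exists c\, \exists b\, (P(b,b) \lor P(b,c))) \lor (\forall e\, \neg P(e,e)) \lor (\exists c\, \neg N(c,c))
Standardize variables apart so no two quantifiers bind the same name: c↦v1.
  (\forall a\, P(a,a)) \lor (\exists c\, \exists b\, (P(b,b) \lor P(b,c))) \lor (\forall e\, \neg P(e,e)) \lor (\exists v1\, \neg N(v1,v1))
Finally move all quantifiers to the prefix:
  \forall a\, \exists c\, \exists b\, \forall e\, \exists v1\, (P(a,a) \lor P(b,b) \lor P(b,c) \lor \neg P(e,e) \lor \neg N(v1,v1))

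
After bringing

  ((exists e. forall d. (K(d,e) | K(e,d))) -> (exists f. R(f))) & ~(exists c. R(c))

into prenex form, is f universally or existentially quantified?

existential

Rewrite implications/biconditionals: A → B as ¬A ∨ B.
  (~(exists e. forall d. (K(d,e) | K(e,d))) | (exists f. R(f))) & ~(exists c. R(c))
Drive negations inward (¬∀x A ≡ ∃x ¬A, ¬∃x A ≡ ∀x ¬A, De Morgan for ∧/∨):
  ((forall e. exists d. (~K(d,e) & ~K(e,d))) | (exists f. R(f))) & (forall c. ~R(c))
Extract every quantifier outward, since the variables are now distinct and don't occur free across branches:
  forall e. exists d. exists f. forall c. ((~K(d,e) & ~K(e,d) | R(f)) & ~R(c))
The quantifier exists f sits under an even number of negations (counting the antecedent side of each →), so it remains existential.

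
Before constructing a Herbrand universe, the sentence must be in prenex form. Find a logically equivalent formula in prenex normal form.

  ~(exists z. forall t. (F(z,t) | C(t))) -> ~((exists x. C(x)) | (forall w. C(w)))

exists z. forall t. forall x. exists w. (F(z,t) | C(t) | ~C(x) & ~C(w))

First replace A → B with ¬A ∨ B.
  ~~(exists z. forall t. (F(z,t) | C(t))) | ~((exists x. C(x)) | (forall w. C(w)))
Drive negations inward (¬∀x A ≡ ∃x ¬A, ¬∃x A ≡ ∀x ¬A, De Morgan for ∧/∨):
  (exists z. forall t. (F(z,t) | C(t))) | (forall x. ~C(x)) & (exists w. ~C(w))
All bound variables are already distinct, so no renaming is needed.
Extract every quantifier outward, since the variables are now distinct and don't occur free across branches:
  exists z. forall t. forall x. exists w. (F(z,t) | C(t) | ~C(x) & ~C(w))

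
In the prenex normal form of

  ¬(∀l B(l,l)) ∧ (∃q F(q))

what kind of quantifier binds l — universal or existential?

existential

Push ¬ through the quantifiers and connectives to reach negation normal form:
  (∃l ¬B(l,l)) ∧ (∃q F(q))
All bound variables are already distinct, so no renaming is needed.
Pull the quantifiers to the front (each side's bound variable is not free in the other side):
  ∃l ∃q (¬B(l,l) ∧ F(q))
The quantifier ∀l sits under an odd number of negations, so it flips to ∃l.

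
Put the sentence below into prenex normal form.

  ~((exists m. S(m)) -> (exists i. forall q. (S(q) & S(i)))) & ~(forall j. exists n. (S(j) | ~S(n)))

First replace A → B with ¬A ∨ B.
  ~(~(exists m. S(m)) | (exists i. forall q. (S(q) & S(i)))) & ~(forall j. exists n. (S(j) | ~S(n)))
Push ¬ through the quantifiers and connectives to reach negation normal form:
  (exists m. S(m)) & (forall i. exists q. (~S(q) | ~S(i))) & (exists j. forall n. (~S(j) & S(n)))
All bound variables are already distinct, so no renaming is needed.
Finally move all quantifiers to the prefix:
  exists m. forall i. exists q. exists j. forall n. (S(m) & (~S(q) | ~S(i)) & ~S(j) & S(n))

exists m. forall i. exists q. exists j. forall n. (S(m) & (~S(q) | ~S(i)) & ~S(j) & S(n))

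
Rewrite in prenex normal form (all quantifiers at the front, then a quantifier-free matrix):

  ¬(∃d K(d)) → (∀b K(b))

∃d ∀b (K(d) ∨ K(b))

Rewrite implications/biconditionals: A → B as ¬A ∨ B.
  ¬¬(∃d K(d)) ∨ (∀b K(b))
Move each ¬ inward, flipping quantifiers it crosses:
  (∃d K(d)) ∨ (∀b K(b))
All bound variables are already distinct, so no renaming is needed.
Finally move all quantifiers to the prefix:
  ∃d ∀b (K(d) ∨ K(b))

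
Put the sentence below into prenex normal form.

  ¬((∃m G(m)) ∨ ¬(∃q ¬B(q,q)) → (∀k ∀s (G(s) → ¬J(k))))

Eliminate → and ↔ using ¬ and ∨.
  ¬(¬((∃m G(m)) ∨ ¬(∃q ¬B(q,q))) ∨ (∀k ∀s (¬G(s) ∨ ¬J(k))))
Push ¬ through the quantifiers and connectives to reach negation normal form:
  ((∃m G(m)) ∨ (∀q B(q,q))) ∧ (∃k ∃s (G(s) ∧ J(k)))
All bound variables are already distinct, so no renaming is needed.
Extract every quantifier outward, since the variables are now distinct and don't occur free across branches:
  ∃m ∀q ∃k ∃s ((G(m) ∨ B(q,q)) ∧ G(s) ∧ J(k))

∃m ∀q ∃k ∃s ((G(m) ∨ B(q,q)) ∧ G(s) ∧ J(k))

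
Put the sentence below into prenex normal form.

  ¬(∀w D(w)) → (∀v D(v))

∀w ∀v (D(w) ∨ D(v))

Rewrite implications/biconditionals: A → B as ¬A ∨ B.
  ¬¬(∀w D(w)) ∨ (∀v D(v))
Drive negations inward (¬∀x A ≡ ∃x ¬A, ¬∃x A ≡ ∀x ¬A, De Morgan for ∧/∨):
  (∀w D(w)) ∨ (∀v D(v))
All bound variables are already distinct, so no renaming is needed.
Finally move all quantifiers to the prefix:
  ∀w ∀v (D(w) ∨ D(v))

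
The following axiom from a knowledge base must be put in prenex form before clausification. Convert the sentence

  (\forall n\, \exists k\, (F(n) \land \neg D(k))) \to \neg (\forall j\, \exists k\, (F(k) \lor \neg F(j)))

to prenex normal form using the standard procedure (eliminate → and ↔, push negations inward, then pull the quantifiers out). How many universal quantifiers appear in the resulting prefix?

2

Rewrite implications/biconditionals: A → B as ¬A ∨ B.
  \neg (\forall n\, \exists k\, (F(n) \land \neg D(k))) \lor \neg (\forall j\, \exists k\, (F(k) \lor \neg F(j)))
Move each ¬ inward, flipping quantifiers it crosses:
  (\exists n\, \forall k\, (\neg F(n) \lor D(k))) \lor (\exists j\, \forall k\, (\neg F(k) \land F(j)))
Rename bound variables to avoid capture: k↦s.
  (\exists n\, \forall k\, (\neg F(n) \lor D(k))) \lor (\exists j\, \forall s\, (\neg F(s) \land F(j)))
Extract every quantifier outward, since the variables are now distinct and don't occur free across branches:
  \exists n\, \forall k\, \exists j\, \forall s\, (\neg F(n) \lor D(k) \lor \neg F(s) \land F(j))
The prefix is \exists n \forall k \exists j \forall s: 2 universal, 2 existential.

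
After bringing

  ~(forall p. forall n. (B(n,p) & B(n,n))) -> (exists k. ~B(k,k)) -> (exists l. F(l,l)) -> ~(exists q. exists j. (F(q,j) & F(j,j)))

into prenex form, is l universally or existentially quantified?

universal

First replace A → B with ¬A ∨ B.
  ~~(forall p. forall n. (B(n,p) & B(n,n))) | ~(exists k. ~B(k,k)) | ~(exists l. F(l,l)) | ~(exists q. exists j. (F(q,j) & F(j,j)))
Push ¬ through the quantifiers and connectives to reach negation normal form:
  (forall p. forall n. (B(n,p) & B(n,n))) | (forall k. B(k,k)) | (forall l. ~F(l,l)) | (forall q. forall j. (~F(q,j) | ~F(j,j)))
Extract every quantifier outward, since the variables are now distinct and don't occur free across branches:
  forall p. forall n. forall k. forall l. forall q. forall j. (B(n,p) & B(n,n) | B(k,k) | ~F(l,l) | ~F(q,j) | ~F(j,j))
The quantifier exists l sits under an odd number of negations (counting the antecedent side of each →), so it flips to forall l.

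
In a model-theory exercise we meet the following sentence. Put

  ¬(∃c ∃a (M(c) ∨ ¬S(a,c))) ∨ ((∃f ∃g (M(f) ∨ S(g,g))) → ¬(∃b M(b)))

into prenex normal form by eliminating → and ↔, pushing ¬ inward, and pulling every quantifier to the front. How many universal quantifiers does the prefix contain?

Rewrite implications/biconditionals: A → B as ¬A ∨ B.
  ¬(∃c ∃a (M(c) ∨ ¬S(a,c))) ∨ ¬(∃f ∃g (M(f) ∨ S(g,g))) ∨ ¬(∃b M(b))
Move each ¬ inward, flipping quantifiers it crosses:
  (∀c ∀a (¬M(c) ∧ S(a,c))) ∨ (∀f ∀g (¬M(f) ∧ ¬S(g,g))) ∨ (∀b ¬M(b))
Pull the quantifiers to the front (each side's bound variable is not free in the other side):
  ∀c ∀a ∀f ∀g ∀b (¬M(c) ∧ S(a,c) ∨ ¬M(f) ∧ ¬S(g,g) ∨ ¬M(b))
The prefix is ∀c ∀a ∀f ∀g ∀b: 5 universal, 0 existential.

5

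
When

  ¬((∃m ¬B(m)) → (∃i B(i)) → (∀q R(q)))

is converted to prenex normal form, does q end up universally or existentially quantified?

existential

Rewrite implications/biconditionals: A → B as ¬A ∨ B.
  ¬(¬(∃m ¬B(m)) ∨ ¬(∃i B(i)) ∨ (∀q R(q)))
Push ¬ through the quantifiers and connectives to reach negation normal form:
  (∃m ¬B(m)) ∧ (∃i B(i)) ∧ (∃q ¬R(q))
Pull the quantifiers to the front (each side's bound variable is not free in the other side):
  ∃m ∃i ∃q (¬B(m) ∧ B(i) ∧ ¬R(q))
The quantifier ∀q sits under an odd number of negations (counting the antecedent side of each →), so it flips to ∃q.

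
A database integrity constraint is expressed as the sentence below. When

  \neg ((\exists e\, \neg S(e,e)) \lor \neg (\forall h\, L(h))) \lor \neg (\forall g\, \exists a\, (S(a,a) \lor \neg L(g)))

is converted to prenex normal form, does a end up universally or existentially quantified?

universal

Move each ¬ inward, flipping quantifiers it crosses:
  (\forall e\, S(e,e)) \land (\forall h\, L(h)) \lor (\exists g\, \forall a\, (\neg S(a,a) \land L(g)))
Finally move all quantifiers to the prefix:
  \forall e\, \forall h\, \exists g\, \forall a\, (S(e,e) \land L(h) \lor \neg S(a,a) \land L(g))
The quantifier \exists a sits under an odd number of negations, so it flips to \forall a.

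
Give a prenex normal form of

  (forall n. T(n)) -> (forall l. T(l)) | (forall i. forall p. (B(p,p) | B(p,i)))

exists n. forall l. forall i. forall p. (~T(n) | T(l) | B(p,p) | B(p,i))

Rewrite implications/biconditionals: A → B as ¬A ∨ B.
  ~(forall n. T(n)) | (forall l. T(l)) | (forall i. forall p. (B(p,p) | B(p,i)))
Drive negations inward (¬∀x A ≡ ∃x ¬A, ¬∃x A ≡ ∀x ¬A, De Morgan for ∧/∨):
  (exists n. ~T(n)) | (forall l. T(l)) | (forall i. forall p. (B(p,p) | B(p,i)))
Finally move all quantifiers to the prefix:
  exists n. forall l. forall i. forall p. (~T(n) | T(l) | B(p,p) | B(p,i))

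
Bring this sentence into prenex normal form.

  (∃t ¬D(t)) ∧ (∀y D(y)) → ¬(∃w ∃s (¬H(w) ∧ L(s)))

∀t ∃y ∀w ∀s (D(t) ∨ ¬D(y) ∨ H(w) ∨ ¬L(s))

First replace A → B with ¬A ∨ B.
  ¬((∃t ¬D(t)) ∧ (∀y D(y))) ∨ ¬(∃w ∃s (¬H(w) ∧ L(s)))
Drive negations inward (¬∀x A ≡ ∃x ¬A, ¬∃x A ≡ ∀x ¬A, De Morgan for ∧/∨):
  (∀t D(t)) ∨ (∃y ¬D(y)) ∨ (∀w ∀s (H(w) ∨ ¬L(s)))
All bound variables are already distinct, so no renaming is needed.
Pull the quantifiers to the front (each side's bound variable is not free in the other side):
  ∀t ∃y ∀w ∀s (D(t) ∨ ¬D(y) ∨ H(w) ∨ ¬L(s))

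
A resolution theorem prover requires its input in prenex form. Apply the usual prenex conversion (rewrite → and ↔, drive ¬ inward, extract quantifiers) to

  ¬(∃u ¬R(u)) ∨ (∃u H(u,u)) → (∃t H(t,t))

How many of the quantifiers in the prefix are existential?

2

Rewrite implications/biconditionals: A → B as ¬A ∨ B.
  ¬(¬(∃u ¬R(u)) ∨ (∃u H(u,u))) ∨ (∃t H(t,t))
Push ¬ through the quantifiers and connectives to reach negation normal form:
  (∃u ¬R(u)) ∧ (∀u ¬H(u,u)) ∨ (∃t H(t,t))
Standardize variables apart so no two quantifiers bind the same name: u↦b.
  (∃u ¬R(u)) ∧ (∀b ¬H(b,b)) ∨ (∃t H(t,t))
Pull the quantifiers to the front (each side's bound variable is not free in the other side):
  ∃u ∀b ∃t (¬R(u) ∧ ¬H(b,b) ∨ H(t,t))
The prefix is ∃u ∀b ∃t: 1 universal, 2 existential.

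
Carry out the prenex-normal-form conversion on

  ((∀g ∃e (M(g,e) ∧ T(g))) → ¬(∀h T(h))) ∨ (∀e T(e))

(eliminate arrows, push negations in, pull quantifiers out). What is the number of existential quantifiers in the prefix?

Eliminate → and ↔ using ¬ and ∨.
  ¬(∀g ∃e (M(g,e) ∧ T(g))) ∨ ¬(∀h T(h)) ∨ (∀e T(e))
Drive negations inward (¬∀x A ≡ ∃x ¬A, ¬∃x A ≡ ∀x ¬A, De Morgan for ∧/∨):
  (∃g ∀e (¬M(g,e) ∨ ¬T(g))) ∨ (∃h ¬T(h)) ∨ (∀e T(e))
Rename bound variables to avoid capture: e↦y.
  (∃g ∀e (¬M(g,e) ∨ ¬T(g))) ∨ (∃h ¬T(h)) ∨ (∀y T(y))
Pull the quantifiers to the front (each side's bound variable is not free in the other side):
  ∃g ∀e ∃h ∀y (¬M(g,e) ∨ ¬T(g) ∨ ¬T(h) ∨ T(y))
The prefix is ∃g ∀e ∃h ∀y: 2 universal, 2 existential.

2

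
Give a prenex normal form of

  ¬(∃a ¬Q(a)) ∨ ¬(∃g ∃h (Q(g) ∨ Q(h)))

∀a ∀g ∀h (Q(a) ∨ ¬Q(g) ∧ ¬Q(h))

Move each ¬ inward, flipping quantifiers it crosses:
  (∀a Q(a)) ∨ (∀g ∀h (¬Q(g) ∧ ¬Q(h)))
All bound variables are already distinct, so no renaming is needed.
Extract every quantifier outward, since the variables are now distinct and don't occur free across branches:
  ∀a ∀g ∀h (Q(a) ∨ ¬Q(g) ∧ ¬Q(h))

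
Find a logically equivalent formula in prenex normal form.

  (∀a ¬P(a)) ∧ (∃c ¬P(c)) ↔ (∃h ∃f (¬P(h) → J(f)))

∃a ∀c ∃h ∃f ∀r ∀x1 ∀y ∃x ((P(a) ∨ P(c) ∨ P(h) ∨ J(f)) ∧ (¬P(r) ∧ ¬J(x1) ∨ ¬P(y) ∧ ¬P(x)))

Rewrite implications/biconditionals: A → B as ¬A ∨ B; A ↔ B as (¬A ∨ B) ∧ (¬B ∨ A).
  (¬((∀a ¬P(a)) ∧ (∃c ¬P(c))) ∨ (∃h ∃f (¬¬P(h) ∨ J(f)))) ∧ (¬(∃h ∃f (¬¬P(h) ∨ J(f))) ∨ (∀a ¬P(a)) ∧ (∃c ¬P(c)))
Move each ¬ inward, flipping quantifiers it crosses:
  ((∃a P(a)) ∨ (∀c P(c)) ∨ (∃h ∃f (P(h) ∨ J(f)))) ∧ ((∀h ∀f (¬P(h) ∧ ¬J(f))) ∨ (∀a ¬P(a)) ∧ (∃c ¬P(c)))
Rename bound variables to avoid capture: h↦r, f↦x1, a↦y, c↦x.
  ((∃a P(a)) ∨ (∀c P(c)) ∨ (∃h ∃f (P(h) ∨ J(f)))) ∧ ((∀r ∀x1 (¬P(r) ∧ ¬J(x1))) ∨ (∀y ¬P(y)) ∧ (∃x ¬P(x)))
Pull the quantifiers to the front (each side's bound variable is not free in the other side):
  ∃a ∀c ∃h ∃f ∀r ∀x1 ∀y ∃x ((P(a) ∨ P(c) ∨ P(h) ∨ J(f)) ∧ (¬P(r) ∧ ¬J(x1) ∨ ¬P(y) ∧ ¬P(x)))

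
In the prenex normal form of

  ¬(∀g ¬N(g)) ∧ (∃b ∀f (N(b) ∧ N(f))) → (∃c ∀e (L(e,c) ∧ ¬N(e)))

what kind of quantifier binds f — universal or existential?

Eliminate → and ↔ using ¬ and ∨.
  ¬(¬(∀g ¬N(g)) ∧ (∃b ∀f (N(b) ∧ N(f)))) ∨ (∃c ∀e (L(e,c) ∧ ¬N(e)))
Move each ¬ inward, flipping quantifiers it crosses:
  (∀g ¬N(g)) ∨ (∀b ∃f (¬N(b) ∨ ¬N(f))) ∨ (∃c ∀e (L(e,c) ∧ ¬N(e)))
Extract every quantifier outward, since the variables are now distinct and don't occur free across branches:
  ∀g ∀b ∃f ∃c ∀e (¬N(g) ∨ ¬N(b) ∨ ¬N(f) ∨ L(e,c) ∧ ¬N(e))
The quantifier ∀f sits under an odd number of negations (counting the antecedent side of each →), so it flips to ∃f.

existential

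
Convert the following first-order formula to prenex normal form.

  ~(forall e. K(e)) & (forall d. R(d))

Move each ¬ inward, flipping quantifiers it crosses:
  (exists e. ~K(e)) & (forall d. R(d))
Pull the quantifiers to the front (each side's bound variable is not free in the other side):
  exists e. forall d. (~K(e) & R(d))

exists e. forall d. (~K(e) & R(d))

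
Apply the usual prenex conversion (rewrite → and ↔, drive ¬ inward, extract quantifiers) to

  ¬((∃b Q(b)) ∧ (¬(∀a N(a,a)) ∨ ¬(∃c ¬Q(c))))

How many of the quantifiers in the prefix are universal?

2

Drive negations inward (¬∀x A ≡ ∃x ¬A, ¬∃x A ≡ ∀x ¬A, De Morgan for ∧/∨):
  (∀b ¬Q(b)) ∨ (∀a N(a,a)) ∧ (∃c ¬Q(c))
All bound variables are already distinct, so no renaming is needed.
Extract every quantifier outward, since the variables are now distinct and don't occur free across branches:
  ∀b ∀a ∃c (¬Q(b) ∨ N(a,a) ∧ ¬Q(c))
The prefix is ∀b ∀a ∃c: 2 universal, 1 existential.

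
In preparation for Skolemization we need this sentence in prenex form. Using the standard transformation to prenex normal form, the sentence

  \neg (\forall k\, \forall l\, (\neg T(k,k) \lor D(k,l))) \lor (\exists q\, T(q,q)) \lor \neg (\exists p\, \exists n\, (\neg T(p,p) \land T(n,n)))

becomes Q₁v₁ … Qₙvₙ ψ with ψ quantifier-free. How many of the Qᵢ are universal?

2

Move each ¬ inward, flipping quantifiers it crosses:
  (\exists k\, \exists l\, (T(k,k) \land \neg D(k,l))) \lor (\exists q\, T(q,q)) \lor (\forall p\, \forall n\, (T(p,p) \lor \neg T(n,n)))
Extract every quantifier outward, since the variables are now distinct and don't occur free across branches:
  \exists k\, \exists l\, \exists q\, \forall p\, \forall n\, (T(k,k) \land \neg D(k,l) \lor T(q,q) \lor T(p,p) \lor \neg T(n,n))
The prefix is \exists k \exists l \exists q \forall p \forall n: 2 universal, 3 existential.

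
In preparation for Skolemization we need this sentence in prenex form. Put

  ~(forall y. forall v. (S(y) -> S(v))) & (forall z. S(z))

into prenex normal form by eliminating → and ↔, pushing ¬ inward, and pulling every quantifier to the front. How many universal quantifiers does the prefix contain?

Eliminate → and ↔ using ¬ and ∨.
  ~(forall y. forall v. (~S(y) | S(v))) & (forall z. S(z))
Move each ¬ inward, flipping quantifiers it crosses:
  (exists y. exists v. (S(y) & ~S(v))) & (forall z. S(z))
All bound variables are already distinct, so no renaming is needed.
Pull the quantifiers to the front (each side's bound variable is not free in the other side):
  exists y. exists v. forall z. (S(y) & ~S(v) & S(z))
The prefix is exists y exists v forall z: 1 universal, 2 existential.

1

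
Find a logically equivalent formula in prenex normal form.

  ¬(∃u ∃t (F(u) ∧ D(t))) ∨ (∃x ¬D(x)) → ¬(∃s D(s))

First replace A → B with ¬A ∨ B.
  ¬(¬(∃u ∃t (F(u) ∧ D(t))) ∨ (∃x ¬D(x))) ∨ ¬(∃s D(s))
Push ¬ through the quantifiers and connectives to reach negation normal form:
  (∃u ∃t (F(u) ∧ D(t))) ∧ (∀x D(x)) ∨ (∀s ¬D(s))
All bound variables are already distinct, so no renaming is needed.
Extract every quantifier outward, since the variables are now distinct and don't occur free across branches:
  ∃u ∃t ∀x ∀s (F(u) ∧ D(t) ∧ D(x) ∨ ¬D(s))

∃u ∃t ∀x ∀s (F(u) ∧ D(t) ∧ D(x) ∨ ¬D(s))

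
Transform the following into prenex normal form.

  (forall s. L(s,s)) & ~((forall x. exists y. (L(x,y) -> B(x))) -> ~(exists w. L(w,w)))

First replace A → B with ¬A ∨ B.
  (forall s. L(s,s)) & ~(~(forall x. exists y. (~L(x,y) | B(x))) | ~(exists w. L(w,w)))
Push ¬ through the quantifiers and connectives to reach negation normal form:
  (forall s. L(s,s)) & (forall x. exists y. (~L(x,y) | B(x))) & (exists w. L(w,w))
Extract every quantifier outward, since the variables are now distinct and don't occur free across branches:
  forall s. forall x. exists y. exists w. (L(s,s) & (~L(x,y) | B(x)) & L(w,w))

forall s. forall x. exists y. exists w. (L(s,s) & (~L(x,y) | B(x)) & L(w,w))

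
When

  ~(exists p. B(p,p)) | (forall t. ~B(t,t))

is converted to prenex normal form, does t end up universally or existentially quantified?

universal

Move each ¬ inward, flipping quantifiers it crosses:
  (forall p. ~B(p,p)) | (forall t. ~B(t,t))
All bound variables are already distinct, so no renaming is needed.
Extract every quantifier outward, since the variables are now distinct and don't occur free across branches:
  forall p. forall t. (~B(p,p) | ~B(t,t))
The quantifier forall t sits under an even number of negations, so it remains universal.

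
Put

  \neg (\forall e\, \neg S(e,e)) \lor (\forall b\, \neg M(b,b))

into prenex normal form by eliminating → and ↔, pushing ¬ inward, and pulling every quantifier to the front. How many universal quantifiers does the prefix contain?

1

Push ¬ through the quantifiers and connectives to reach negation normal form:
  (\exists e\, S(e,e)) \lor (\forall b\, \neg M(b,b))
All bound variables are already distinct, so no renaming is needed.
Finally move all quantifiers to the prefix:
  \exists e\, \forall b\, (S(e,e) \lor \neg M(b,b))
The prefix is \exists e \forall b: 1 universal, 1 existential.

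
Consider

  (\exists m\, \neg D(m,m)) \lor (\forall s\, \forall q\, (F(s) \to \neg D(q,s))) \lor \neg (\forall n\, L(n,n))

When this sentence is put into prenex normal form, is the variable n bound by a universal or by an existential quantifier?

existential

Eliminate → and ↔ using ¬ and ∨.
  (\exists m\, \neg D(m,m)) \lor (\forall s\, \forall q\, (\neg F(s) \lor \neg D(q,s))) \lor \neg (\forall n\, L(n,n))
Move each ¬ inward, flipping quantifiers it crosses:
  (\exists m\, \neg D(m,m)) \lor (\forall s\, \forall q\, (\neg F(s) \lor \neg D(q,s))) \lor (\exists n\, \neg L(n,n))
All bound variables are already distinct, so no renaming is needed.
Extract every quantifier outward, since the variables are now distinct and don't occur free across branches:
  \exists m\, \forall s\, \forall q\, \exists n\, (\neg D(m,m) \lor \neg F(s) \lor \neg D(q,s) \lor \neg L(n,n))
The quantifier \forall n sits under an odd number of negations (counting the antecedent side of each →), so it flips to \exists n.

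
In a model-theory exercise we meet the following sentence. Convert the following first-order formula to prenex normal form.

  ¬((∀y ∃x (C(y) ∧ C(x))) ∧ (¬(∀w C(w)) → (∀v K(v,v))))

Eliminate → and ↔ using ¬ and ∨.
  ¬((∀y ∃x (C(y) ∧ C(x))) ∧ (¬¬(∀w C(w)) ∨ (∀v K(v,v))))
Drive negations inward (¬∀x A ≡ ∃x ¬A, ¬∃x A ≡ ∀x ¬A, De Morgan for ∧/∨):
  (∃y ∀x (¬C(y) ∨ ¬C(x))) ∨ (∃w ¬C(w)) ∧ (∃v ¬K(v,v))
All bound variables are already distinct, so no renaming is needed.
Extract every quantifier outward, since the variables are now distinct and don't occur free across branches:
  ∃y ∀x ∃w ∃v (¬C(y) ∨ ¬C(x) ∨ ¬C(w) ∧ ¬K(v,v))

∃y ∀x ∃w ∃v (¬C(y) ∨ ¬C(x) ∨ ¬C(w) ∧ ¬K(v,v))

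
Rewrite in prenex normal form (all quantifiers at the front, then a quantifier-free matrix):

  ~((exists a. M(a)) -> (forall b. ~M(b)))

exists a. exists b. (M(a) & M(b))

Rewrite implications/biconditionals: A → B as ¬A ∨ B.
  ~(~(exists a. M(a)) | (forall b. ~M(b)))
Move each ¬ inward, flipping quantifiers it crosses:
  (exists a. M(a)) & (exists b. M(b))
All bound variables are already distinct, so no renaming is needed.
Extract every quantifier outward, since the variables are now distinct and don't occur free across branches:
  exists a. exists b. (M(a) & M(b))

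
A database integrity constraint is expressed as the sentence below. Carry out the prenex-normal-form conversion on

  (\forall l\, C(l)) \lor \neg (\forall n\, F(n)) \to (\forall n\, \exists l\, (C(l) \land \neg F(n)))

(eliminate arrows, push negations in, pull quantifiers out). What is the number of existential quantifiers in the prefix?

Rewrite implications/biconditionals: A → B as ¬A ∨ B.
  \neg ((\forall l\, C(l)) \lor \neg (\forall n\, F(n))) \lor (\forall n\, \exists l\, (C(l) \land \neg F(n)))
Push ¬ through the quantifiers and connectives to reach negation normal form:
  (\exists l\, \neg C(l)) \land (\forall n\, F(n)) \lor (\forall n\, \exists l\, (C(l) \land \neg F(n)))
Rename bound variables to avoid capture: n↦t, l↦z1.
  (\exists l\, \neg C(l)) \land (\forall n\, F(n)) \lor (\forall t\, \exists z1\, (C(z1) \land \neg F(t)))
Pull the quantifiers to the front (each side's bound variable is not free in the other side):
  \exists l\, \forall n\, \forall t\, \exists z1\, (\neg C(l) \land F(n) \lor C(z1) \land \neg F(t))
The prefix is \exists l \forall n \forall t \exists z1: 2 universal, 2 existential.

2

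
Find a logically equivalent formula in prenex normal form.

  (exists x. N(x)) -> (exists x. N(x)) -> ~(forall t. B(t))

Rewrite implications/biconditionals: A → B as ¬A ∨ B.
  ~(exists x. N(x)) | ~(exists x. N(x)) | ~(forall t. B(t))
Move each ¬ inward, flipping quantifiers it crosses:
  (forall x. ~N(x)) | (forall x. ~N(x)) | (exists t. ~B(t))
Give each quantifier a distinct variable: x↦b.
  (forall x. ~N(x)) | (forall b. ~N(b)) | (exists t. ~B(t))
Extract every quantifier outward, since the variables are now distinct and don't occur free across branches:
  forall x. forall b. exists t. (~N(x) | ~N(b) | ~B(t))

forall x. forall b. exists t. (~N(x) | ~N(b) | ~B(t))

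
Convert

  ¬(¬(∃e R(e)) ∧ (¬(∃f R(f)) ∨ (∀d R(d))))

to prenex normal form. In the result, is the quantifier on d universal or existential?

Drive negations inward (¬∀x A ≡ ∃x ¬A, ¬∃x A ≡ ∀x ¬A, De Morgan for ∧/∨):
  (∃e R(e)) ∨ (∃f R(f)) ∧ (∃d ¬R(d))
All bound variables are already distinct, so no renaming is needed.
Extract every quantifier outward, since the variables are now distinct and don't occur free across branches:
  ∃e ∃f ∃d (R(e) ∨ R(f) ∧ ¬R(d))
The quantifier ∀d sits under an odd number of negations, so it flips to ∃d.

existential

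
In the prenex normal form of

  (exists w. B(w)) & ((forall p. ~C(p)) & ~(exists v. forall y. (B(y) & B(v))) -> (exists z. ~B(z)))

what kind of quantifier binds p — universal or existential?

Rewrite implications/biconditionals: A → B as ¬A ∨ B.
  (exists w. B(w)) & (~((forall p. ~C(p)) & ~(exists v. forall y. (B(y) & B(v)))) | (exists z. ~B(z)))
Push ¬ through the quantifiers and connectives to reach negation normal form:
  (exists w. B(w)) & ((exists p. C(p)) | (exists v. forall y. (B(y) & B(v))) | (exists z. ~B(z)))
Pull the quantifiers to the front (each side's bound variable is not free in the other side):
  exists w. exists p. exists v. forall y. exists z. (B(w) & (C(p) | B(y) & B(v) | ~B(z)))
The quantifier forall p sits under an odd number of negations (counting the antecedent side of each →), so it flips to exists p.

existential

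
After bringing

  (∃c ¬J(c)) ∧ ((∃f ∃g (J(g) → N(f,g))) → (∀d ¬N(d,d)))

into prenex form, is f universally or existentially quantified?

Rewrite implications/biconditionals: A → B as ¬A ∨ B.
  (∃c ¬J(c)) ∧ (¬(∃f ∃g (¬J(g) ∨ N(f,g))) ∨ (∀d ¬N(d,d)))
Push ¬ through the quantifiers and connectives to reach negation normal form:
  (∃c ¬J(c)) ∧ ((∀f ∀g (J(g) ∧ ¬N(f,g))) ∨ (∀d ¬N(d,d)))
All bound variables are already distinct, so no renaming is needed.
Pull the quantifiers to the front (each side's bound variable is not free in the other side):
  ∃c ∀f ∀g ∀d (¬J(c) ∧ (J(g) ∧ ¬N(f,g) ∨ ¬N(d,d)))
The quantifier ∃f sits under an odd number of negations (counting the antecedent side of each →), so it flips to ∀f.

universal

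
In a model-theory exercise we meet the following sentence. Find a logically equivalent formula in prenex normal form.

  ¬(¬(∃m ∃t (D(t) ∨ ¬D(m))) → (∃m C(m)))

∀m ∀t ∀w (¬D(t) ∧ D(m) ∧ ¬C(w))

Rewrite implications/biconditionals: A → B as ¬A ∨ B.
  ¬(¬¬(∃m ∃t (D(t) ∨ ¬D(m))) ∨ (∃m C(m)))
Push ¬ through the quantifiers and connectives to reach negation normal form:
  (∀m ∀t (¬D(t) ∧ D(m))) ∧ (∀m ¬C(m))
Rename bound variables to avoid capture: m↦w.
  (∀m ∀t (¬D(t) ∧ D(m))) ∧ (∀w ¬C(w))
Extract every quantifier outward, since the variables are now distinct and don't occur free across branches:
  ∀m ∀t ∀w (¬D(t) ∧ D(m) ∧ ¬C(w))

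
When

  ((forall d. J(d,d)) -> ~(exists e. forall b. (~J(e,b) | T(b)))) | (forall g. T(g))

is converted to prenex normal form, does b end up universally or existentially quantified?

Rewrite implications/biconditionals: A → B as ¬A ∨ B.
  ~(forall d. J(d,d)) | ~(exists e. forall b. (~J(e,b) | T(b))) | (forall g. T(g))
Push ¬ through the quantifiers and connectives to reach negation normal form:
  (exists d. ~J(d,d)) | (forall e. exists b. (J(e,b) & ~T(b))) | (forall g. T(g))
Extract every quantifier outward, since the variables are now distinct and don't occur free across branches:
  exists d. forall e. exists b. forall g. (~J(d,d) | J(e,b) & ~T(b) | T(g))
The quantifier forall b sits under an odd number of negations (counting the antecedent side of each →), so it flips to exists b.

existential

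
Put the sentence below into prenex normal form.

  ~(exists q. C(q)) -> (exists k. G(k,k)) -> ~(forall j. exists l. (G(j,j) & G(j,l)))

First replace A → B with ¬A ∨ B.
  ~~(exists q. C(q)) | ~(exists k. G(k,k)) | ~(forall j. exists l. (G(j,j) & G(j,l)))
Move each ¬ inward, flipping quantifiers it crosses:
  (exists q. C(q)) | (forall k. ~G(k,k)) | (exists j. forall l. (~G(j,j) | ~G(j,l)))
All bound variables are already distinct, so no renaming is needed.
Pull the quantifiers to the front (each side's bound variable is not free in the other side):
  exists q. forall k. exists j. forall l. (C(q) | ~G(k,k) | ~G(j,j) | ~G(j,l))

exists q. forall k. exists j. forall l. (C(q) | ~G(k,k) | ~G(j,j) | ~G(j,l))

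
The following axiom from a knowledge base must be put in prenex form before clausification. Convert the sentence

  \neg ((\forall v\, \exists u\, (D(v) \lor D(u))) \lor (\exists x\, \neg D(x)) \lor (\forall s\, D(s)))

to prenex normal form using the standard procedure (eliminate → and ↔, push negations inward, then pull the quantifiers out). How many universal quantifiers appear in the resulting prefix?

2

Push ¬ through the quantifiers and connectives to reach negation normal form:
  (\exists v\, \forall u\, (\neg D(v) \land \neg D(u))) \land (\forall x\, D(x)) \land (\exists s\, \neg D(s))
All bound variables are already distinct, so no renaming is needed.
Extract every quantifier outward, since the variables are now distinct and don't occur free across branches:
  \exists v\, \forall u\, \forall x\, \exists s\, (\neg D(v) \land \neg D(u) \land D(x) \land \neg D(s))
The prefix is \exists v \forall u \forall x \exists s: 2 universal, 2 existential.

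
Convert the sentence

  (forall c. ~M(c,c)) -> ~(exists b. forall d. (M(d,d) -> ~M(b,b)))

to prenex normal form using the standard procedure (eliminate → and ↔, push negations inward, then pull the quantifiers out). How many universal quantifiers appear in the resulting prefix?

First replace A → B with ¬A ∨ B.
  ~(forall c. ~M(c,c)) | ~(exists b. forall d. (~M(d,d) | ~M(b,b)))
Push ¬ through the quantifiers and connectives to reach negation normal form:
  (exists c. M(c,c)) | (forall b. exists d. (M(d,d) & M(b,b)))
All bound variables are already distinct, so no renaming is needed.
Extract every quantifier outward, since the variables are now distinct and don't occur free across branches:
  exists c. forall b. exists d. (M(c,c) | M(d,d) & M(b,b))
The prefix is exists c forall b exists d: 1 universal, 2 existential.

1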